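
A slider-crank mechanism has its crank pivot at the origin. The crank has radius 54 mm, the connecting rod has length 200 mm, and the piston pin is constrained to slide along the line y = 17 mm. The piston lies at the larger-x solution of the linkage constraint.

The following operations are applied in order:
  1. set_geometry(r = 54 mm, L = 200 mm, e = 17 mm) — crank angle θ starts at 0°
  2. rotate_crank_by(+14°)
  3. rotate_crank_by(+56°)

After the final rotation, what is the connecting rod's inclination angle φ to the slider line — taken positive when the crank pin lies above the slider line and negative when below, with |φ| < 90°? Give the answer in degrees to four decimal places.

set_geometry: r = 54 mm, L = 200 mm, e = 17 mm; θ ← 0°
rotate_crank_by(+14°): θ ← 0° +14° = 14°
rotate_crank_by(+56°): θ ← 14° +56° = 70°
crank pin P = (r cos θ, r sin θ) = (18.469088, 50.743402)
h = r sin θ − e = 50.743402 − 17 = 33.743402
sin φ = h / L = 33.743402 / 200 = 0.16871701
φ = arcsin(0.16871701) = 9.713232°

9.7132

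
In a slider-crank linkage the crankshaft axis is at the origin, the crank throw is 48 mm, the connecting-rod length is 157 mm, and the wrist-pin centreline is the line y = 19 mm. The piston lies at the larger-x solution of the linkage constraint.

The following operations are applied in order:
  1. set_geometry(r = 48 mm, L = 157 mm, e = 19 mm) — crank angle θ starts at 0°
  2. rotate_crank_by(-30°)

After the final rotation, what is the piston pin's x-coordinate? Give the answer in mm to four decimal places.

set_geometry: r = 48 mm, L = 157 mm, e = 19 mm; θ ← 0°
rotate_crank_by(-30°): θ ← 0° -30° = -30°
crank pin P = (r cos θ, r sin θ) = (41.569219, -24.000000)
h = r sin θ − e = -24.000000 − 19 = -43.000000
x = r cos θ + √(L² − h²) = 41.569219 + √(24649.0 − 1849.0000) = 41.569219 + 150.996689 = 192.565908

192.5659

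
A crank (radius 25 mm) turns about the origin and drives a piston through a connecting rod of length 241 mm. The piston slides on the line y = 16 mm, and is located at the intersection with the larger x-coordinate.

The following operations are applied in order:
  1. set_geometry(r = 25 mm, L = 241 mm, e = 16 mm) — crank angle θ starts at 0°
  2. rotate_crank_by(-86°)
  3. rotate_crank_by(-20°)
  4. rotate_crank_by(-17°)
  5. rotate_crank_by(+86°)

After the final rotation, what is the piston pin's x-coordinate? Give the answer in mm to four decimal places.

258.9579

set_geometry: r = 25 mm, L = 241 mm, e = 16 mm; θ ← 0°
rotate_crank_by(-86°): θ ← 0° -86° = -86°
rotate_crank_by(-20°): θ ← -86° -20° = -106°
rotate_crank_by(-17°): θ ← -106° -17° = -123°
rotate_crank_by(+86°): θ ← -123° +86° = -37°
crank pin P = (r cos θ, r sin θ) = (19.965888, -15.045376)
h = r sin θ − e = -15.045376 − 16 = -31.045376
x = r cos θ + √(L² − h²) = 19.965888 + √(58081.0 − 963.8153) = 19.965888 + 238.992018 = 258.957906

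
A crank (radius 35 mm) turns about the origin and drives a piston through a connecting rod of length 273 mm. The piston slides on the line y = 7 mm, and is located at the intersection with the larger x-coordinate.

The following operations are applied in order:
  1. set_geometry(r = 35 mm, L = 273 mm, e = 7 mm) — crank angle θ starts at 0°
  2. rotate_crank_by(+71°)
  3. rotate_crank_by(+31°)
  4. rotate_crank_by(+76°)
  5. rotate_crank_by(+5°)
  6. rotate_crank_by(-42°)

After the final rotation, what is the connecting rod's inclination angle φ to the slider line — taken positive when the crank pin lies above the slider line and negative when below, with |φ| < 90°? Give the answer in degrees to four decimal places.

set_geometry: r = 35 mm, L = 273 mm, e = 7 mm; θ ← 0°
rotate_crank_by(+71°): θ ← 0° +71° = 71°
rotate_crank_by(+31°): θ ← 71° +31° = 102°
rotate_crank_by(+76°): θ ← 102° +76° = 178°
rotate_crank_by(+5°): θ ← 178° +5° = 183°
rotate_crank_by(-42°): θ ← 183° -42° = 141°
crank pin P = (r cos θ, r sin θ) = (-27.200109, 22.026214)
h = r sin θ − e = 22.026214 − 7 = 15.026214
sin φ = h / L = 15.026214 / 273 = 0.05504108
φ = arcsin(0.05504108) = 3.155216°

3.1552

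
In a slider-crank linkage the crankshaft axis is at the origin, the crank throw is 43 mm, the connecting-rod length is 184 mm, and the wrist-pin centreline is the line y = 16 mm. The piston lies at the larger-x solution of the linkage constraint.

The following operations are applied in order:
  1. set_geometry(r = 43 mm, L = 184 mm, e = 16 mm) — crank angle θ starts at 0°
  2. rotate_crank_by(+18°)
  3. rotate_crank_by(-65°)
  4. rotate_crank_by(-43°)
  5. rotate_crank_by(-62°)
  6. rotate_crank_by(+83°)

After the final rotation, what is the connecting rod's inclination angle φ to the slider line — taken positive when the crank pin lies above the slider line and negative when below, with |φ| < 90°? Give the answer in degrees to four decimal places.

set_geometry: r = 43 mm, L = 184 mm, e = 16 mm; θ ← 0°
rotate_crank_by(+18°): θ ← 0° +18° = 18°
rotate_crank_by(-65°): θ ← 18° -65° = -47°
rotate_crank_by(-43°): θ ← -47° -43° = -90°
rotate_crank_by(-62°): θ ← -90° -62° = -152°
rotate_crank_by(+83°): θ ← -152° +83° = -69°
crank pin P = (r cos θ, r sin θ) = (15.409822, -40.143958)
h = r sin θ − e = -40.143958 − 16 = -56.143958
sin φ = h / L = -56.143958 / 184 = -0.30513021
φ = arcsin(-0.30513021) = -17.765998°

-17.7660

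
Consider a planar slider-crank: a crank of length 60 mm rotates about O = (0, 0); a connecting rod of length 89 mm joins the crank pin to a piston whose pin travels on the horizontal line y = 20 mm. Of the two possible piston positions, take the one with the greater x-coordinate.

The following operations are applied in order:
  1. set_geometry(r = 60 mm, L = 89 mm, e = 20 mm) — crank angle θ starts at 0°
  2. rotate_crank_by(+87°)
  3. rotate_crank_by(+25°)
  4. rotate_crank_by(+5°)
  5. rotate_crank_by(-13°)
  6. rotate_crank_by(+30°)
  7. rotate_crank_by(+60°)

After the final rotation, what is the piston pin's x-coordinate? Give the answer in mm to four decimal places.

set_geometry: r = 60 mm, L = 89 mm, e = 20 mm; θ ← 0°
rotate_crank_by(+87°): θ ← 0° +87° = 87°
rotate_crank_by(+25°): θ ← 87° +25° = 112°
rotate_crank_by(+5°): θ ← 112° +5° = 117°
rotate_crank_by(-13°): θ ← 117° -13° = 104°
rotate_crank_by(+30°): θ ← 104° +30° = 134°
rotate_crank_by(+60°): θ ← 134° +60° = 194°
crank pin P = (r cos θ, r sin θ) = (-58.217744, -14.515314)
h = r sin θ − e = -14.515314 − 20 = -34.515314
x = r cos θ + √(L² − h²) = -58.217744 + √(7921.0 − 1191.3069) = -58.217744 + 82.034707 = 23.816963

23.8170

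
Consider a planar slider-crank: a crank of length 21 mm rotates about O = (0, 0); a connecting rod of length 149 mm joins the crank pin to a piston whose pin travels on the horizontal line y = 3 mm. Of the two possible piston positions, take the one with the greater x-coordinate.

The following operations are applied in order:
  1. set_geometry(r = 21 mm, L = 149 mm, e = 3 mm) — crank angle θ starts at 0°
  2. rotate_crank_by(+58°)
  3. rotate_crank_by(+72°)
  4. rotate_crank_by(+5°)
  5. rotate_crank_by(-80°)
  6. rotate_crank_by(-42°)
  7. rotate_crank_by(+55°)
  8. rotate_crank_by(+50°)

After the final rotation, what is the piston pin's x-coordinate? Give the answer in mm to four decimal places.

set_geometry: r = 21 mm, L = 149 mm, e = 3 mm; θ ← 0°
rotate_crank_by(+58°): θ ← 0° +58° = 58°
rotate_crank_by(+72°): θ ← 58° +72° = 130°
rotate_crank_by(+5°): θ ← 130° +5° = 135°
rotate_crank_by(-80°): θ ← 135° -80° = 55°
rotate_crank_by(-42°): θ ← 55° -42° = 13°
rotate_crank_by(+55°): θ ← 13° +55° = 68°
rotate_crank_by(+50°): θ ← 68° +50° = 118°
crank pin P = (r cos θ, r sin θ) = (-9.858903, 18.541899)
h = r sin θ − e = 18.541899 − 3 = 15.541899
x = r cos θ + √(L² − h²) = -9.858903 + √(22201.0 − 241.5506) = -9.858903 + 148.187211 = 138.328308

138.3283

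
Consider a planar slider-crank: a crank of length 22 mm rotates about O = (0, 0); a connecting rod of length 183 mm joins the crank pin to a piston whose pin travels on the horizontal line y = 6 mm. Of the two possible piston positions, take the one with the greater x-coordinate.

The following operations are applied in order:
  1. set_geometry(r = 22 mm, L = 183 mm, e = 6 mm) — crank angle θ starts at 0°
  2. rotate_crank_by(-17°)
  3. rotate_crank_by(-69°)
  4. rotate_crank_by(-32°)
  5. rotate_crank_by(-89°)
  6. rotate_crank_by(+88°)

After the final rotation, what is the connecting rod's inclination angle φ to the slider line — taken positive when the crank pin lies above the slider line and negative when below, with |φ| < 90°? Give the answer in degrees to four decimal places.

set_geometry: r = 22 mm, L = 183 mm, e = 6 mm; θ ← 0°
rotate_crank_by(-17°): θ ← 0° -17° = -17°
rotate_crank_by(-69°): θ ← -17° -69° = -86°
rotate_crank_by(-32°): θ ← -86° -32° = -118°
rotate_crank_by(-89°): θ ← -118° -89° = -207°
rotate_crank_by(+88°): θ ← -207° +88° = -119°
crank pin P = (r cos θ, r sin θ) = (-10.665812, -19.241634)
h = r sin θ − e = -19.241634 − 6 = -25.241634
sin φ = h / L = -25.241634 / 183 = -0.13793242
φ = arcsin(-0.13793242) = -7.928222°

-7.9282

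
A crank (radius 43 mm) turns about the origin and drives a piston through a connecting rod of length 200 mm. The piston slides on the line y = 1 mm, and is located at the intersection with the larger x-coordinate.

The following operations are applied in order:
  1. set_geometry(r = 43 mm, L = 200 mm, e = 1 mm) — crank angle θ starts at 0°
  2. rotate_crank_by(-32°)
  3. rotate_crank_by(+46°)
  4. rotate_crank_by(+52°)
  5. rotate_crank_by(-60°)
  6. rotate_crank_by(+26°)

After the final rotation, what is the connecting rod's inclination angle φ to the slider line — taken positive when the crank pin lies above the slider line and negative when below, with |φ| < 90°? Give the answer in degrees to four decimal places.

set_geometry: r = 43 mm, L = 200 mm, e = 1 mm; θ ← 0°
rotate_crank_by(-32°): θ ← 0° -32° = -32°
rotate_crank_by(+46°): θ ← -32° +46° = 14°
rotate_crank_by(+52°): θ ← 14° +52° = 66°
rotate_crank_by(-60°): θ ← 66° -60° = 6°
rotate_crank_by(+26°): θ ← 6° +26° = 32°
crank pin P = (r cos θ, r sin θ) = (36.466068, 22.786528)
h = r sin θ − e = 22.786528 − 1 = 21.786528
sin φ = h / L = 21.786528 / 200 = 0.10893264
φ = arcsin(0.10893264) = 6.253791°

6.2538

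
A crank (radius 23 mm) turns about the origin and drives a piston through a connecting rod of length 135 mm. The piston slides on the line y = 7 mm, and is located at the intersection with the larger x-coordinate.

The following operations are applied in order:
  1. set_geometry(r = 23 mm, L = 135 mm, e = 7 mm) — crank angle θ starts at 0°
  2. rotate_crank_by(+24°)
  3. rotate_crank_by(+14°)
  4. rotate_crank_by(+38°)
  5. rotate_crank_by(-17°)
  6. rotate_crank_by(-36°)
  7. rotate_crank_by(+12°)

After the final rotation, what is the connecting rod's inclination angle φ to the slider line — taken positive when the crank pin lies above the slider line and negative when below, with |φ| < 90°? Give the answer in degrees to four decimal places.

set_geometry: r = 23 mm, L = 135 mm, e = 7 mm; θ ← 0°
rotate_crank_by(+24°): θ ← 0° +24° = 24°
rotate_crank_by(+14°): θ ← 24° +14° = 38°
rotate_crank_by(+38°): θ ← 38° +38° = 76°
rotate_crank_by(-17°): θ ← 76° -17° = 59°
rotate_crank_by(-36°): θ ← 59° -36° = 23°
rotate_crank_by(+12°): θ ← 23° +12° = 35°
crank pin P = (r cos θ, r sin θ) = (18.840497, 13.192258)
h = r sin θ − e = 13.192258 − 7 = 6.192258
sin φ = h / L = 6.192258 / 135 = 0.04586858
φ = arcsin(0.04586858) = 2.628998°

2.6290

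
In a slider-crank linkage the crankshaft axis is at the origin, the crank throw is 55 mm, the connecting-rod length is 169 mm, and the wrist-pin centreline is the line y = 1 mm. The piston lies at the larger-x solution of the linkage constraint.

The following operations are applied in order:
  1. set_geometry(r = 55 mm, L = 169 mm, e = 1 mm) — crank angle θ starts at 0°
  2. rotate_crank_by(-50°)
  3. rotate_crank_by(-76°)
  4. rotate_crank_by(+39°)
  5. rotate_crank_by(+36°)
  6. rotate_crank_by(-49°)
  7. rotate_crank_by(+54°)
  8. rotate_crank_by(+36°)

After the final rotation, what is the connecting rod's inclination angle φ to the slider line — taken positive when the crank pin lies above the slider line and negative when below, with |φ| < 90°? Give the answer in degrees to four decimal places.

set_geometry: r = 55 mm, L = 169 mm, e = 1 mm; θ ← 0°
rotate_crank_by(-50°): θ ← 0° -50° = -50°
rotate_crank_by(-76°): θ ← -50° -76° = -126°
rotate_crank_by(+39°): θ ← -126° +39° = -87°
rotate_crank_by(+36°): θ ← -87° +36° = -51°
rotate_crank_by(-49°): θ ← -51° -49° = -100°
rotate_crank_by(+54°): θ ← -100° +54° = -46°
rotate_crank_by(+36°): θ ← -46° +36° = -10°
crank pin P = (r cos θ, r sin θ) = (54.164426, -9.550650)
h = r sin θ − e = -9.550650 − 1 = -10.550650
sin φ = h / L = -10.550650 / 169 = -0.06242988
φ = arcsin(-0.06242988) = -3.579296°

-3.5793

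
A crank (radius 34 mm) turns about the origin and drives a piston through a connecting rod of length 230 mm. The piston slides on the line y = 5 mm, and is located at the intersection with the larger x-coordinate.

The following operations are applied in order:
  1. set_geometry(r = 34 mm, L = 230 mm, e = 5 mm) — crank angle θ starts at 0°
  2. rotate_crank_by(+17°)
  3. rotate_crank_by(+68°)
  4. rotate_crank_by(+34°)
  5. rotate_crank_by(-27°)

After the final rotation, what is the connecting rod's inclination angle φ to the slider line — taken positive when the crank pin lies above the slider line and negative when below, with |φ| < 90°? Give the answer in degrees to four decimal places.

set_geometry: r = 34 mm, L = 230 mm, e = 5 mm; θ ← 0°
rotate_crank_by(+17°): θ ← 0° +17° = 17°
rotate_crank_by(+68°): θ ← 17° +68° = 85°
rotate_crank_by(+34°): θ ← 85° +34° = 119°
rotate_crank_by(-27°): θ ← 119° -27° = 92°
crank pin P = (r cos θ, r sin θ) = (-1.186583, 33.979288)
h = r sin θ − e = 33.979288 − 5 = 28.979288
sin φ = h / L = 28.979288 / 230 = 0.12599690
φ = arcsin(0.12599690) = 7.238329°

7.2383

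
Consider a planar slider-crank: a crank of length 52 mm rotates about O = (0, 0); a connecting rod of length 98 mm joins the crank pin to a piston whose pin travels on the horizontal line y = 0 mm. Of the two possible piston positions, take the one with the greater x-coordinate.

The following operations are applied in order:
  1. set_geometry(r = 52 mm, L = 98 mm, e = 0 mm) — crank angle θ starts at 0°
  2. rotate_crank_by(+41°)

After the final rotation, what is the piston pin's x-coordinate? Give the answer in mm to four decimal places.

131.1153

set_geometry: r = 52 mm, L = 98 mm, e = 0 mm; θ ← 0°
rotate_crank_by(+41°): θ ← 0° +41° = 41°
crank pin P = (r cos θ, r sin θ) = (39.244898, 34.115070)
h = r sin θ − e = 34.115070 − 0 = 34.115070
x = r cos θ + √(L² − h²) = 39.244898 + √(9604.0 − 1163.8380) = 39.244898 + 91.870354 = 131.115253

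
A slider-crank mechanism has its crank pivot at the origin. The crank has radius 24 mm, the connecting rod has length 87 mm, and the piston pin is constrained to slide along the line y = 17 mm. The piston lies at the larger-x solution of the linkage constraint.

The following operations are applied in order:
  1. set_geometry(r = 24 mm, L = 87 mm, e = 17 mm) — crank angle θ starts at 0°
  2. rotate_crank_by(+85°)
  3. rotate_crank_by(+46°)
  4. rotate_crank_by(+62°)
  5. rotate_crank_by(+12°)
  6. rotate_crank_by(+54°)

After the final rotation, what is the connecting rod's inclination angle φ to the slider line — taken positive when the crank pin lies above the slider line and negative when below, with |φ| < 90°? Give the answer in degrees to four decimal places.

set_geometry: r = 24 mm, L = 87 mm, e = 17 mm; θ ← 0°
rotate_crank_by(+85°): θ ← 0° +85° = 85°
rotate_crank_by(+46°): θ ← 85° +46° = 131°
rotate_crank_by(+62°): θ ← 131° +62° = 193°
rotate_crank_by(+12°): θ ← 193° +12° = 205°
rotate_crank_by(+54°): θ ← 205° +54° = 259°
crank pin P = (r cos θ, r sin θ) = (-4.579416, -23.559052)
h = r sin θ − e = -23.559052 − 17 = -40.559052
sin φ = h / L = -40.559052 / 87 = -0.46619600
φ = arcsin(-0.46619600) = -27.787653°

-27.7877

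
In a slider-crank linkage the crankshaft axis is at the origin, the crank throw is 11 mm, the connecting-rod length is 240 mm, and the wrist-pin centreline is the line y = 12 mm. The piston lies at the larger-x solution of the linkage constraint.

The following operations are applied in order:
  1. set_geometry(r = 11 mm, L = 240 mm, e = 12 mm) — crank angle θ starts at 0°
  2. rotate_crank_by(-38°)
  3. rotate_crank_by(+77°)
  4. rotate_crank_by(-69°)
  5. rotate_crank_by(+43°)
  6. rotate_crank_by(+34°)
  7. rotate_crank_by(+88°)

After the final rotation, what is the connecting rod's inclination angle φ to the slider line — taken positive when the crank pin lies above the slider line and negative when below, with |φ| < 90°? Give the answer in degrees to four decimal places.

set_geometry: r = 11 mm, L = 240 mm, e = 12 mm; θ ← 0°
rotate_crank_by(-38°): θ ← 0° -38° = -38°
rotate_crank_by(+77°): θ ← -38° +77° = 39°
rotate_crank_by(-69°): θ ← 39° -69° = -30°
rotate_crank_by(+43°): θ ← -30° +43° = 13°
rotate_crank_by(+34°): θ ← 13° +34° = 47°
rotate_crank_by(+88°): θ ← 47° +88° = 135°
crank pin P = (r cos θ, r sin θ) = (-7.778175, 7.778175)
h = r sin θ − e = 7.778175 − 12 = -4.221825
sin φ = h / L = -4.221825 / 240 = -0.01759094
φ = arcsin(-0.01759094) = -1.007939°

-1.0079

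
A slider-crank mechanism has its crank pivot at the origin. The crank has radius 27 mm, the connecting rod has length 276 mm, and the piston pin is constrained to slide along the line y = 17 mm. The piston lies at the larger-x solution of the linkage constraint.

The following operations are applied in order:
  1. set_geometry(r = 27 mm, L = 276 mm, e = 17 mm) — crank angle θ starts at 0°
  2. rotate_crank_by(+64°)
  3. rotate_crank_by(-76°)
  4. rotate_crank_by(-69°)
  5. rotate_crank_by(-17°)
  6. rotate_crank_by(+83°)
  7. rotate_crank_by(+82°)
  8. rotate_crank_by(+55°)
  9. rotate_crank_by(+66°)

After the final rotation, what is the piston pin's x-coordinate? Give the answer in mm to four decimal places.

248.4811

set_geometry: r = 27 mm, L = 276 mm, e = 17 mm; θ ← 0°
rotate_crank_by(+64°): θ ← 0° +64° = 64°
rotate_crank_by(-76°): θ ← 64° -76° = -12°
rotate_crank_by(-69°): θ ← -12° -69° = -81°
rotate_crank_by(-17°): θ ← -81° -17° = -98°
rotate_crank_by(+83°): θ ← -98° +83° = -15°
rotate_crank_by(+82°): θ ← -15° +82° = 67°
rotate_crank_by(+55°): θ ← 67° +55° = 122°
rotate_crank_by(+66°): θ ← 122° +66° = 188°
crank pin P = (r cos θ, r sin θ) = (-26.737238, -3.757674)
h = r sin θ − e = -3.757674 − 17 = -20.757674
x = r cos θ + √(L² − h²) = -26.737238 + √(76176.0 − 430.8810) = -26.737238 + 275.218311 = 248.481074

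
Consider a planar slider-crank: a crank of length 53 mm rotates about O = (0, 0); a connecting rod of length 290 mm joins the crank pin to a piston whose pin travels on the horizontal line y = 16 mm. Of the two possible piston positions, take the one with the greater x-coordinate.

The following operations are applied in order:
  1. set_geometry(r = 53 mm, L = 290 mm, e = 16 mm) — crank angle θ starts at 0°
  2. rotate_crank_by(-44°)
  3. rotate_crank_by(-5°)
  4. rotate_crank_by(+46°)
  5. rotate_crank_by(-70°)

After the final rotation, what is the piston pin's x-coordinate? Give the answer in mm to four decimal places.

set_geometry: r = 53 mm, L = 290 mm, e = 16 mm; θ ← 0°
rotate_crank_by(-44°): θ ← 0° -44° = -44°
rotate_crank_by(-5°): θ ← -44° -5° = -49°
rotate_crank_by(+46°): θ ← -49° +46° = -3°
rotate_crank_by(-70°): θ ← -3° -70° = -73°
crank pin P = (r cos θ, r sin θ) = (15.495700, -50.684152)
h = r sin θ − e = -50.684152 − 16 = -66.684152
x = r cos θ + √(L² − h²) = 15.495700 + √(84100.0 − 4446.7761) = 15.495700 + 282.229027 = 297.724728

297.7247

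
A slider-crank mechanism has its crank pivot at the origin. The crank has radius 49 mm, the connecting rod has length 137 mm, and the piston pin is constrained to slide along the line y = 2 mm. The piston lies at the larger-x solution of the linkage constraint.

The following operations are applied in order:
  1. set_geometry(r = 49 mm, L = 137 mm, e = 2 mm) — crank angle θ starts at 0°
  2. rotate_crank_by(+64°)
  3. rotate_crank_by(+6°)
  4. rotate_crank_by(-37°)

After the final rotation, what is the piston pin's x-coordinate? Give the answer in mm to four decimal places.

175.8522

set_geometry: r = 49 mm, L = 137 mm, e = 2 mm; θ ← 0°
rotate_crank_by(+64°): θ ← 0° +64° = 64°
rotate_crank_by(+6°): θ ← 64° +6° = 70°
rotate_crank_by(-37°): θ ← 70° -37° = 33°
crank pin P = (r cos θ, r sin θ) = (41.094858, 26.687313)
h = r sin θ − e = 26.687313 − 2 = 24.687313
x = r cos θ + √(L² − h²) = 41.094858 + √(18769.0 − 609.4634) = 41.094858 + 134.757325 = 175.852183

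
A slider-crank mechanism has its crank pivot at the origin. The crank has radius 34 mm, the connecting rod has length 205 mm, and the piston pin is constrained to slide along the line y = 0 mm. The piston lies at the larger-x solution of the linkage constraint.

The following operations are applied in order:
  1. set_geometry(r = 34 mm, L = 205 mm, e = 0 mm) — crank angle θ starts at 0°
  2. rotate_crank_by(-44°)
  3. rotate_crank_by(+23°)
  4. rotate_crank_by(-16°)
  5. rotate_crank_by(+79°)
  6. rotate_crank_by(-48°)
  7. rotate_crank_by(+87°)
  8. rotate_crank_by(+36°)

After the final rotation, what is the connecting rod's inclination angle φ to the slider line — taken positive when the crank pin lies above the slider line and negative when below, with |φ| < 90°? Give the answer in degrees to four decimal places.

set_geometry: r = 34 mm, L = 205 mm, e = 0 mm; θ ← 0°
rotate_crank_by(-44°): θ ← 0° -44° = -44°
rotate_crank_by(+23°): θ ← -44° +23° = -21°
rotate_crank_by(-16°): θ ← -21° -16° = -37°
rotate_crank_by(+79°): θ ← -37° +79° = 42°
rotate_crank_by(-48°): θ ← 42° -48° = -6°
rotate_crank_by(+87°): θ ← -6° +87° = 81°
rotate_crank_by(+36°): θ ← 81° +36° = 117°
crank pin P = (r cos θ, r sin θ) = (-15.435677, 30.294222)
h = r sin θ − e = 30.294222 − 0 = 30.294222
sin φ = h / L = 30.294222 / 205 = 0.14777669
φ = arcsin(0.14777669) = 8.498105°

8.4981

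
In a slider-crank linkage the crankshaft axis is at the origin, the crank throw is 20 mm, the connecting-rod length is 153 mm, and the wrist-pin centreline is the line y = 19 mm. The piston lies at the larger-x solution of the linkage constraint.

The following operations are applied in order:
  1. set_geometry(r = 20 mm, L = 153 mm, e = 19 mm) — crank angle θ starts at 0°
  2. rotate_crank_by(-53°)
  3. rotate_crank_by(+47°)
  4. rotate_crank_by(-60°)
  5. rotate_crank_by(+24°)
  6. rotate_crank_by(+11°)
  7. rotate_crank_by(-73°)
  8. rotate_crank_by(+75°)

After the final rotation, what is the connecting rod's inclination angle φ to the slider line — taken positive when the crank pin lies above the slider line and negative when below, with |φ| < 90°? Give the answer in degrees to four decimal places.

-10.8102

set_geometry: r = 20 mm, L = 153 mm, e = 19 mm; θ ← 0°
rotate_crank_by(-53°): θ ← 0° -53° = -53°
rotate_crank_by(+47°): θ ← -53° +47° = -6°
rotate_crank_by(-60°): θ ← -6° -60° = -66°
rotate_crank_by(+24°): θ ← -66° +24° = -42°
rotate_crank_by(+11°): θ ← -42° +11° = -31°
rotate_crank_by(-73°): θ ← -31° -73° = -104°
rotate_crank_by(+75°): θ ← -104° +75° = -29°
crank pin P = (r cos θ, r sin θ) = (17.492394, -9.696192)
h = r sin θ − e = -9.696192 − 19 = -28.696192
sin φ = h / L = -28.696192 / 153 = -0.18755681
φ = arcsin(-0.18755681) = -10.810237°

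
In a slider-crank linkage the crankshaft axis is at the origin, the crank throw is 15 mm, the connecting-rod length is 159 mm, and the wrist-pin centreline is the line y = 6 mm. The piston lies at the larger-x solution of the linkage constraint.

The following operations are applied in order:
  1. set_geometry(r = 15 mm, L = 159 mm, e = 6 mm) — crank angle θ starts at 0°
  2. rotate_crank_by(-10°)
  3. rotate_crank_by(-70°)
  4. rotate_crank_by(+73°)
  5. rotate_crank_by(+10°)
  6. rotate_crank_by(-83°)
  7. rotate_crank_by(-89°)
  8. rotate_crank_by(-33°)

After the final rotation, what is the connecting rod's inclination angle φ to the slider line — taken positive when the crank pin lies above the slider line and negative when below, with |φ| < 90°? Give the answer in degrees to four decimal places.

-0.1373

set_geometry: r = 15 mm, L = 159 mm, e = 6 mm; θ ← 0°
rotate_crank_by(-10°): θ ← 0° -10° = -10°
rotate_crank_by(-70°): θ ← -10° -70° = -80°
rotate_crank_by(+73°): θ ← -80° +73° = -7°
rotate_crank_by(+10°): θ ← -7° +10° = 3°
rotate_crank_by(-83°): θ ← 3° -83° = -80°
rotate_crank_by(-89°): θ ← -80° -89° = -169°
rotate_crank_by(-33°): θ ← -169° -33° = -202°
crank pin P = (r cos θ, r sin θ) = (-13.907758, 5.619099)
h = r sin θ − e = 5.619099 − 6 = -0.380901
sin φ = h / L = -0.380901 / 159 = -0.00239560
φ = arcsin(-0.00239560) = -0.137258°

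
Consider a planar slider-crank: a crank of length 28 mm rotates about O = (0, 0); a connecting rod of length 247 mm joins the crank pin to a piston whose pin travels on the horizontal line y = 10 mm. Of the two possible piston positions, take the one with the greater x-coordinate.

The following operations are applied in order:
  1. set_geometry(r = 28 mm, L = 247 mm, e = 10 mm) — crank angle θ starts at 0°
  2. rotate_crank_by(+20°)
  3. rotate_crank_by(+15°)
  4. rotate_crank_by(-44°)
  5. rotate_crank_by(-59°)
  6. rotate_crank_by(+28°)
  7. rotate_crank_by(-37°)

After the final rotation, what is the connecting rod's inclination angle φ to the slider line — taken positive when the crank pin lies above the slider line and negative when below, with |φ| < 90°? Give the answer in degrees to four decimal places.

-8.6814

set_geometry: r = 28 mm, L = 247 mm, e = 10 mm; θ ← 0°
rotate_crank_by(+20°): θ ← 0° +20° = 20°
rotate_crank_by(+15°): θ ← 20° +15° = 35°
rotate_crank_by(-44°): θ ← 35° -44° = -9°
rotate_crank_by(-59°): θ ← -9° -59° = -68°
rotate_crank_by(+28°): θ ← -68° +28° = -40°
rotate_crank_by(-37°): θ ← -40° -37° = -77°
crank pin P = (r cos θ, r sin θ) = (6.298630, -27.282362)
h = r sin θ − e = -27.282362 − 10 = -37.282362
sin φ = h / L = -37.282362 / 247 = -0.15094074
φ = arcsin(-0.15094074) = -8.681448°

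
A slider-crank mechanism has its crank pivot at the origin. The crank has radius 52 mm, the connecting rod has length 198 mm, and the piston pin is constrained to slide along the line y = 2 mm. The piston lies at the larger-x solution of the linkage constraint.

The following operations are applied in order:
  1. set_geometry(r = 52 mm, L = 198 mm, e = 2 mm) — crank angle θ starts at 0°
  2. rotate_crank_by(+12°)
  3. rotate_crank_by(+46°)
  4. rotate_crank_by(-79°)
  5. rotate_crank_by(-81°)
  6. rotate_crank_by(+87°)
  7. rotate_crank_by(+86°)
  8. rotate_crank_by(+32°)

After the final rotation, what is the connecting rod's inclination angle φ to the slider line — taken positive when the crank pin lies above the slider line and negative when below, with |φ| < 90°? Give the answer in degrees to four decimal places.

14.2288

set_geometry: r = 52 mm, L = 198 mm, e = 2 mm; θ ← 0°
rotate_crank_by(+12°): θ ← 0° +12° = 12°
rotate_crank_by(+46°): θ ← 12° +46° = 58°
rotate_crank_by(-79°): θ ← 58° -79° = -21°
rotate_crank_by(-81°): θ ← -21° -81° = -102°
rotate_crank_by(+87°): θ ← -102° +87° = -15°
rotate_crank_by(+86°): θ ← -15° +86° = 71°
rotate_crank_by(+32°): θ ← 71° +32° = 103°
crank pin P = (r cos θ, r sin θ) = (-11.697455, 50.667243)
h = r sin θ − e = 50.667243 − 2 = 48.667243
sin φ = h / L = 48.667243 / 198 = 0.24579416
φ = arcsin(0.24579416) = 14.228771°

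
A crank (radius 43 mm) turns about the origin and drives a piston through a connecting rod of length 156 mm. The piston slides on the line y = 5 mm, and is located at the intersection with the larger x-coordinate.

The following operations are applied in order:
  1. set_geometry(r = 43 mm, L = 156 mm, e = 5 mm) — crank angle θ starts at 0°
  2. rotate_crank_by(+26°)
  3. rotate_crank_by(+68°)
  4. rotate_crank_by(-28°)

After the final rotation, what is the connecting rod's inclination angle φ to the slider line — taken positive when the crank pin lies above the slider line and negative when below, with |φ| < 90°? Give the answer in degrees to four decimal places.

12.6949

set_geometry: r = 43 mm, L = 156 mm, e = 5 mm; θ ← 0°
rotate_crank_by(+26°): θ ← 0° +26° = 26°
rotate_crank_by(+68°): θ ← 26° +68° = 94°
rotate_crank_by(-28°): θ ← 94° -28° = 66°
crank pin P = (r cos θ, r sin θ) = (17.489676, 39.282455)
h = r sin θ − e = 39.282455 − 5 = 34.282455
sin φ = h / L = 34.282455 / 156 = 0.21975932
φ = arcsin(0.21975932) = 12.694897°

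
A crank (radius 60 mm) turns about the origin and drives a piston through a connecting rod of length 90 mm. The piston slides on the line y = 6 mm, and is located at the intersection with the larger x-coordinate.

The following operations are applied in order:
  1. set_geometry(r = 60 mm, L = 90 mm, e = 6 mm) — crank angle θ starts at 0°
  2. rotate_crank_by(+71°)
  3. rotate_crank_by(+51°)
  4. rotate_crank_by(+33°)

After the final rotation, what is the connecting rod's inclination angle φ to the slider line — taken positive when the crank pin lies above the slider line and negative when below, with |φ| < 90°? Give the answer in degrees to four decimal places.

set_geometry: r = 60 mm, L = 90 mm, e = 6 mm; θ ← 0°
rotate_crank_by(+71°): θ ← 0° +71° = 71°
rotate_crank_by(+51°): θ ← 71° +51° = 122°
rotate_crank_by(+33°): θ ← 122° +33° = 155°
crank pin P = (r cos θ, r sin θ) = (-54.378467, 25.357096)
h = r sin θ − e = 25.357096 − 6 = 19.357096
sin φ = h / L = 19.357096 / 90 = 0.21507884
φ = arcsin(0.21507884) = 12.420153°

12.4202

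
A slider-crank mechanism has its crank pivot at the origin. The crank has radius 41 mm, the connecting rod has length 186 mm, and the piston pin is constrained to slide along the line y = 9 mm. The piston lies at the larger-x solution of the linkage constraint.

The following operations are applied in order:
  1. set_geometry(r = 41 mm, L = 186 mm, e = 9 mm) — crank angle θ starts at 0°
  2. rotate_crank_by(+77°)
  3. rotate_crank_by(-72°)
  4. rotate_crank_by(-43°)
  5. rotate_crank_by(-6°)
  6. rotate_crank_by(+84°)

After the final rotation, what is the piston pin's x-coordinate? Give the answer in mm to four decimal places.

set_geometry: r = 41 mm, L = 186 mm, e = 9 mm; θ ← 0°
rotate_crank_by(+77°): θ ← 0° +77° = 77°
rotate_crank_by(-72°): θ ← 77° -72° = 5°
rotate_crank_by(-43°): θ ← 5° -43° = -38°
rotate_crank_by(-6°): θ ← -38° -6° = -44°
rotate_crank_by(+84°): θ ← -44° +84° = 40°
crank pin P = (r cos θ, r sin θ) = (31.407822, 26.354292)
h = r sin θ − e = 26.354292 − 9 = 17.354292
x = r cos θ + √(L² − h²) = 31.407822 + √(34596.0 − 301.1715) = 31.407822 + 185.188630 = 216.596452

216.5965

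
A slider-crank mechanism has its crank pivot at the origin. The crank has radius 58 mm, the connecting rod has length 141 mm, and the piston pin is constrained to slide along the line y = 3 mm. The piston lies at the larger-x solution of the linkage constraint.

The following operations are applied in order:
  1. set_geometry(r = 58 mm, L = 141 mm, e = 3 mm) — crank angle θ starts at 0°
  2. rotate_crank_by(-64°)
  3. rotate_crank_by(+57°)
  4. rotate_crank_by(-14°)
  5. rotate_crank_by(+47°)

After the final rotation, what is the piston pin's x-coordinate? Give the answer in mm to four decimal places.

set_geometry: r = 58 mm, L = 141 mm, e = 3 mm; θ ← 0°
rotate_crank_by(-64°): θ ← 0° -64° = -64°
rotate_crank_by(+57°): θ ← -64° +57° = -7°
rotate_crank_by(-14°): θ ← -7° -14° = -21°
rotate_crank_by(+47°): θ ← -21° +47° = 26°
crank pin P = (r cos θ, r sin θ) = (52.130055, 25.425527)
h = r sin θ − e = 25.425527 − 3 = 22.425527
x = r cos θ + √(L² − h²) = 52.130055 + √(19881.0 − 502.9042) = 52.130055 + 139.205229 = 191.335284

191.3353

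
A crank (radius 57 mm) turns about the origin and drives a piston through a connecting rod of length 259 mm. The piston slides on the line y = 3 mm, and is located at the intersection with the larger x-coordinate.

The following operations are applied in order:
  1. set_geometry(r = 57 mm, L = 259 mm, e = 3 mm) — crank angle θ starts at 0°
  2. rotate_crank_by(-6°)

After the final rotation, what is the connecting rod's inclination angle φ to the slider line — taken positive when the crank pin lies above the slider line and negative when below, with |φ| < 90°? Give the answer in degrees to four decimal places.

-1.9821

set_geometry: r = 57 mm, L = 259 mm, e = 3 mm; θ ← 0°
rotate_crank_by(-6°): θ ← 0° -6° = -6°
crank pin P = (r cos θ, r sin θ) = (56.687748, -5.958122)
h = r sin θ − e = -5.958122 − 3 = -8.958122
sin φ = h / L = -8.958122 / 259 = -0.03458735
φ = arcsin(-0.03458735) = -1.982104°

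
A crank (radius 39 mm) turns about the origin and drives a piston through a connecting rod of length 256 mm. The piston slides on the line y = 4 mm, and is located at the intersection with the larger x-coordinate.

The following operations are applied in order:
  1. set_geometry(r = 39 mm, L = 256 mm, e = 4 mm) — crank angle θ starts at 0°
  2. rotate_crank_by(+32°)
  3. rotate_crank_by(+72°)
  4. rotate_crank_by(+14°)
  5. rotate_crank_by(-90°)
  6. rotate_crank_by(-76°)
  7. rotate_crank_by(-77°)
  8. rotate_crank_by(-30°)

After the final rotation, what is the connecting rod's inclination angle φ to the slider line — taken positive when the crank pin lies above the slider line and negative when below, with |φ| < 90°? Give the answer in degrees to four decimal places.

set_geometry: r = 39 mm, L = 256 mm, e = 4 mm; θ ← 0°
rotate_crank_by(+32°): θ ← 0° +32° = 32°
rotate_crank_by(+72°): θ ← 32° +72° = 104°
rotate_crank_by(+14°): θ ← 104° +14° = 118°
rotate_crank_by(-90°): θ ← 118° -90° = 28°
rotate_crank_by(-76°): θ ← 28° -76° = -48°
rotate_crank_by(-77°): θ ← -48° -77° = -125°
rotate_crank_by(-30°): θ ← -125° -30° = -155°
crank pin P = (r cos θ, r sin θ) = (-35.346004, -16.482112)
h = r sin θ − e = -16.482112 − 4 = -20.482112
sin φ = h / L = -20.482112 / 256 = -0.08000825
φ = arcsin(-0.08000825) = -4.589040°

-4.5890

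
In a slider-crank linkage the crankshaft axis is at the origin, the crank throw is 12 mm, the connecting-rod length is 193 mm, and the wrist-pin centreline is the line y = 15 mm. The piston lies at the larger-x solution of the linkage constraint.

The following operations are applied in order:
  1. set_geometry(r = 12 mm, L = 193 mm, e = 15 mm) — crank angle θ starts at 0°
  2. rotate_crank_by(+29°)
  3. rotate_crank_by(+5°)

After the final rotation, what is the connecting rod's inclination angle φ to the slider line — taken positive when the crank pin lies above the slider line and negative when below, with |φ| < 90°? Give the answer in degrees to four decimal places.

-2.4617

set_geometry: r = 12 mm, L = 193 mm, e = 15 mm; θ ← 0°
rotate_crank_by(+29°): θ ← 0° +29° = 29°
rotate_crank_by(+5°): θ ← 29° +5° = 34°
crank pin P = (r cos θ, r sin θ) = (9.948451, 6.710315)
h = r sin θ − e = 6.710315 − 15 = -8.289685
sin φ = h / L = -8.289685 / 193 = -0.04295174
φ = arcsin(-0.04295174) = -2.461711°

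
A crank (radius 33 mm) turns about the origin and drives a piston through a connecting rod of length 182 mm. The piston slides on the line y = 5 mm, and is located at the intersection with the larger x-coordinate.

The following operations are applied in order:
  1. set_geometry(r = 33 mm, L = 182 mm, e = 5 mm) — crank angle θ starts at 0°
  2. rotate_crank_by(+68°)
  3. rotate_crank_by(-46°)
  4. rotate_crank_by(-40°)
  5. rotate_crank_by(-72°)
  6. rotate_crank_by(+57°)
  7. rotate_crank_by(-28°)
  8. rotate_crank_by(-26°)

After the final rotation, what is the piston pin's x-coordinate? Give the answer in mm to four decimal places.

179.7255

set_geometry: r = 33 mm, L = 182 mm, e = 5 mm; θ ← 0°
rotate_crank_by(+68°): θ ← 0° +68° = 68°
rotate_crank_by(-46°): θ ← 68° -46° = 22°
rotate_crank_by(-40°): θ ← 22° -40° = -18°
rotate_crank_by(-72°): θ ← -18° -72° = -90°
rotate_crank_by(+57°): θ ← -90° +57° = -33°
rotate_crank_by(-28°): θ ← -33° -28° = -61°
rotate_crank_by(-26°): θ ← -61° -26° = -87°
crank pin P = (r cos θ, r sin θ) = (1.727087, -32.954775)
h = r sin θ − e = -32.954775 − 5 = -37.954775
x = r cos θ + √(L² − h²) = 1.727087 + √(33124.0 − 1440.5649) = 1.727087 + 177.998413 = 179.725500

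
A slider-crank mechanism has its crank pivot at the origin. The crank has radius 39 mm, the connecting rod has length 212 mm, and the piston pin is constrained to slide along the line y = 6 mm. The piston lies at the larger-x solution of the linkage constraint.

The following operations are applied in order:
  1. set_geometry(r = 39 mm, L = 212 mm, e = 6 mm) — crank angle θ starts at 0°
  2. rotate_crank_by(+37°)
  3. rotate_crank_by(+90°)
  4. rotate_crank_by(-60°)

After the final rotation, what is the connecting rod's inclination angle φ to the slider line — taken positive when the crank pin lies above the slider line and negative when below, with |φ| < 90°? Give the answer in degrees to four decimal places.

set_geometry: r = 39 mm, L = 212 mm, e = 6 mm; θ ← 0°
rotate_crank_by(+37°): θ ← 0° +37° = 37°
rotate_crank_by(+90°): θ ← 37° +90° = 127°
rotate_crank_by(-60°): θ ← 127° -60° = 67°
crank pin P = (r cos θ, r sin θ) = (15.238514, 35.899689)
h = r sin θ − e = 35.899689 − 6 = 29.899689
sin φ = h / L = 29.899689 / 212 = 0.14103627
φ = arcsin(0.14103627) = 8.107815°

8.1078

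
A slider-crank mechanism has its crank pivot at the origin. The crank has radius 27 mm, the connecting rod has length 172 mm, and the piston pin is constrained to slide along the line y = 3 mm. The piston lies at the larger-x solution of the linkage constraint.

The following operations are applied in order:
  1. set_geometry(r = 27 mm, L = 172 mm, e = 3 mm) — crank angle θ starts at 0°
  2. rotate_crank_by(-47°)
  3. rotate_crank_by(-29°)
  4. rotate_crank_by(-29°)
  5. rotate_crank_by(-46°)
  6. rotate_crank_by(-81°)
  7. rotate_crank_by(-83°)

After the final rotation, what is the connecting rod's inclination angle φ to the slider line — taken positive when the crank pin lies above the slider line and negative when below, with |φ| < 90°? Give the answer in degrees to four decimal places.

set_geometry: r = 27 mm, L = 172 mm, e = 3 mm; θ ← 0°
rotate_crank_by(-47°): θ ← 0° -47° = -47°
rotate_crank_by(-29°): θ ← -47° -29° = -76°
rotate_crank_by(-29°): θ ← -76° -29° = -105°
rotate_crank_by(-46°): θ ← -105° -46° = -151°
rotate_crank_by(-81°): θ ← -151° -81° = -232°
rotate_crank_by(-83°): θ ← -232° -83° = -315°
crank pin P = (r cos θ, r sin θ) = (19.091883, 19.091883)
h = r sin θ − e = 19.091883 − 3 = 16.091883
sin φ = h / L = 16.091883 / 172 = 0.09355746
φ = arcsin(0.09355746) = 5.368299°

5.3683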